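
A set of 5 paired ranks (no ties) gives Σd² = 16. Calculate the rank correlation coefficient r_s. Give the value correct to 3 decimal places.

ρ = 1 − 6Σd² / [n(n²−1)] = 1 − 6×16 / (5×24)
  = 1 − 96/120 = 1 − 0.8000 ≈ 0.200

0.200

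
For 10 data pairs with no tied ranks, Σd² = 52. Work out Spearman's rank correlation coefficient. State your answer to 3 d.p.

0.685

ρ = 1 − 6Σd² / [n(n²−1)] = 1 − 6×52 / (10×99)
  = 1 − 312/990 = 1 − 0.3152 ≈ 0.685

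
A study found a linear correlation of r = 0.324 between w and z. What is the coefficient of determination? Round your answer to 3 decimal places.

0.105

r² = (0.324)² = 0.105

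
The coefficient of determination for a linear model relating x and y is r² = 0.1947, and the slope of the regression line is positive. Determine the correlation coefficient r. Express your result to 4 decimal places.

|r| = √0.1947 = 0.4412
The association is positive, so r = 0.4412.

0.4412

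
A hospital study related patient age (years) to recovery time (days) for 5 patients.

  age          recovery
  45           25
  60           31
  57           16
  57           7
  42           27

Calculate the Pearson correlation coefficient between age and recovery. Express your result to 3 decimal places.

n = 5, Σx = 261, Σy = 106, Σx² = 13887, Σy² = 2620, Σxy = 5430
nΣxy − ΣxΣy = 27150 − 27666 = -516
nΣx² − (Σx)² = 69435 − 68121 = 1314; nΣy² − (Σy)² = 13100 − 11236 = 1864
r = -516 / √(1314 × 1864) = -516 / 1565.0227 ≈ -0.330

-0.330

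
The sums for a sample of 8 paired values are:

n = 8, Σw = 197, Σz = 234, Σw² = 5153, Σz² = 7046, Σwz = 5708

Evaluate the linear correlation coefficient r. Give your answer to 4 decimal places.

-0.2200

r = (nΣwz − ΣwΣz) / √[(nΣw² − (Σw)²)(nΣz² − (Σz)²)]
Numerator: 8×5708 − 197×234 = -434
Denominator: √[(41224 − 38809)(56368 − 54756)] = √[2415 × 1612] = 1973.0636
r = -434 / 1973.0636 ≈ -0.2200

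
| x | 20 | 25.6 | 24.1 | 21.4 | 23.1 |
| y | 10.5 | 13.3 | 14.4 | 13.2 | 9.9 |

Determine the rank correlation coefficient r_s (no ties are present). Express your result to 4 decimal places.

Rank x: 1, 5, 4, 2, 3
Rank y: 2, 4, 5, 3, 1
d = rank(x) − rank(y): -1, 1, -1, -1, 2; Σd² = 8
ρ = 1 − 6Σd² / [n(n²−1)] = 1 − 6×8 / (5×24) = 1 − 48/120 ≈ 0.6000

0.6000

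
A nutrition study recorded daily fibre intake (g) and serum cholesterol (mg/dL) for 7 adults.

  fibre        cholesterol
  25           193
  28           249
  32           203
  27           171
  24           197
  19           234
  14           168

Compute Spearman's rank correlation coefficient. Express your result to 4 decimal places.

Rank fibre: 4, 6, 7, 5, 3, 2, 1
Rank cholesterol: 3, 7, 5, 2, 4, 6, 1
d = rank(fibre) − rank(cholesterol): 1, -1, 2, 3, -1, -4, 0; Σd² = 32
ρ = 1 − 6Σd² / [n(n²−1)] = 1 − 6×32 / (7×48) = 1 − 192/336 ≈ 0.4286

0.4286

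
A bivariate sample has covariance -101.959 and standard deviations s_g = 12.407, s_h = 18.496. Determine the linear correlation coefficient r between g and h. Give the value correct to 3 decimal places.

-0.444

r = Cov(g,h) / (s_g · s_h) = -101.959 / (12.407 × 18.496)
  = -101.959 / 229.4799 ≈ -0.444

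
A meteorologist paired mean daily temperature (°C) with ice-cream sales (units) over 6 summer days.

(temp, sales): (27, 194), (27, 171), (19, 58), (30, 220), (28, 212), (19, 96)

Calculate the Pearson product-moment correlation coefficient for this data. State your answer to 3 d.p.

0.972

n = 6, Σx = 150, Σy = 951, Σx² = 3864, Σy² = 172801, Σxy = 25317
nΣxy − ΣxΣy = 151902 − 142650 = 9252
nΣx² − (Σx)² = 23184 − 22500 = 684; nΣy² − (Σy)² = 1036806 − 904401 = 132405
r = 9252 / √(684 × 132405) = 9252 / 9516.5656 ≈ 0.972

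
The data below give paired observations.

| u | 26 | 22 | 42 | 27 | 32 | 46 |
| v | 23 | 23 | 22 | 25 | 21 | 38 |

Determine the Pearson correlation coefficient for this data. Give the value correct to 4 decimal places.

n = 6, Σu = 195, Σv = 152, Σu² = 6793, Σv² = 4052, Σuv = 5123
nΣuv − ΣuΣv = 30738 − 29640 = 1098
nΣu² − (Σu)² = 40758 − 38025 = 2733; nΣv² − (Σv)² = 24312 − 23104 = 1208
r = 1098 / √(2733 × 1208) = 1098 / 1816.9931 ≈ 0.6043

0.6043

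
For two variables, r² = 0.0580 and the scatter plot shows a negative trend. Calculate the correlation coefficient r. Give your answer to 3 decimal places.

|r| = √0.0580 = 0.241
The association is negative, so r = −0.241.

-0.241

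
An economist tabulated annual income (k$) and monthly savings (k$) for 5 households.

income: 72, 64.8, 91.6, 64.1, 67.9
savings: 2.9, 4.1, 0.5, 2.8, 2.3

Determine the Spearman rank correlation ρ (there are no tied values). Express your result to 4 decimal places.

-0.5000

Rank income: 4, 2, 5, 1, 3
Rank savings: 4, 5, 1, 3, 2
d = rank(income) − rank(savings): 0, -3, 4, -2, 1; Σd² = 30
ρ = 1 − 6Σd² / [n(n²−1)] = 1 − 6×30 / (5×24) = 1 − 180/120 ≈ -0.5000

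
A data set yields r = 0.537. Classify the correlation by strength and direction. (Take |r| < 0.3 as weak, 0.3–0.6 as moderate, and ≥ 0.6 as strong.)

r = 0.537 > 0 so the relationship is positive.
|r| = 0.537, which falls in the moderate range.

moderate positive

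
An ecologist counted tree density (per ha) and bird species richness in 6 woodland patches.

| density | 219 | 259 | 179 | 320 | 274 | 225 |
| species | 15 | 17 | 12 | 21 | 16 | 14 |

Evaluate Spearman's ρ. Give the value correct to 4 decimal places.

Rank density: 2, 4, 1, 6, 5, 3
Rank species: 3, 5, 1, 6, 4, 2
d = rank(density) − rank(species): -1, -1, 0, 0, 1, 1; Σd² = 4
ρ = 1 − 6Σd² / [n(n²−1)] = 1 − 6×4 / (6×35) = 1 − 24/210 ≈ 0.8857

0.8857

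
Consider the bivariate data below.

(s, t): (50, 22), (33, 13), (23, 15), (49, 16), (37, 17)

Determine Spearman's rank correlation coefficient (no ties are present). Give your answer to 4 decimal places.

Rank s: 5, 2, 1, 4, 3
Rank t: 5, 1, 2, 3, 4
d = rank(s) − rank(t): 0, 1, -1, 1, -1; Σd² = 4
ρ = 1 − 6Σd² / [n(n²−1)] = 1 − 6×4 / (5×24) = 1 − 24/120 ≈ 0.8000

0.8000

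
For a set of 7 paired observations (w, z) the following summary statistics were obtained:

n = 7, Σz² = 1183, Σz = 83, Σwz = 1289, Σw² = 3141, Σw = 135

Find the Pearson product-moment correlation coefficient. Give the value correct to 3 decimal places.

r = (nΣwz − ΣwΣz) / √[(nΣw² − (Σw)²)(nΣz² − (Σz)²)]
Numerator: 7×1289 − 135×83 = -2182
Denominator: √[(21987 − 18225)(8281 − 6889)] = √[3762 × 1392] = 2288.3846
r = -2182 / 2288.3846 ≈ -0.954

-0.954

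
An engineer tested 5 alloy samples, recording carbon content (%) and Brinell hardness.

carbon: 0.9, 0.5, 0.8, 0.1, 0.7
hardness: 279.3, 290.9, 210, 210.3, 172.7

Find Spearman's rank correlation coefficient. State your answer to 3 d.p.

-0.100

Rank carbon: 5, 2, 4, 1, 3
Rank hardness: 4, 5, 2, 3, 1
d = rank(carbon) − rank(hardness): 1, -3, 2, -2, 2; Σd² = 22
ρ = 1 − 6Σd² / [n(n²−1)] = 1 − 6×22 / (5×24) = 1 − 132/120 ≈ -0.100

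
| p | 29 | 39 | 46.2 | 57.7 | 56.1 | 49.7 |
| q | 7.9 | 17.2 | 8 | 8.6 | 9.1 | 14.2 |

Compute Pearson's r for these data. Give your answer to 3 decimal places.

-0.124

n = 6, Σp = 277.7, Σq = 65, Σp² = 13443.03, Σq² = 780.66, Σpq = 2981.97
nΣpq − ΣpΣq = 17891.82 − 18050.5 = -158.68
nΣp² − (Σp)² = 80658.18 − 77117.29 = 3540.89; nΣq² − (Σq)² = 4683.96 − 4225 = 458.96
r = -158.68 / √(3540.89 × 458.96) = -158.68 / 1274.8046 ≈ -0.124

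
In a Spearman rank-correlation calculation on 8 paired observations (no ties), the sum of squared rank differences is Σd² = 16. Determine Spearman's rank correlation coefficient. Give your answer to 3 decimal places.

0.810

ρ = 1 − 6Σd² / [n(n²−1)] = 1 − 6×16 / (8×63)
  = 1 − 96/504 = 1 − 0.1905 ≈ 0.810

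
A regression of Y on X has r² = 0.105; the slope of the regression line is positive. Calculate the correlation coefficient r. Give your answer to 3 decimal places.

0.324

|r| = √0.105 = 0.324
The association is positive, so r = 0.324.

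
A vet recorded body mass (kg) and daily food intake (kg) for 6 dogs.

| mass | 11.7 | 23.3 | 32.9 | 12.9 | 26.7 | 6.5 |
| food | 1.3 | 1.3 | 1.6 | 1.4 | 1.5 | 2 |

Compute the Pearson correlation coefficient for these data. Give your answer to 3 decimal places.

-0.272

n = 6, Σx = 114, Σy = 9.1, Σx² = 2683.74, Σy² = 14.15, Σxy = 169.25
nΣxy − ΣxΣy = 1015.5 − 1037.4 = -21.9
nΣx² − (Σx)² = 16102.44 − 12996 = 3106.44; nΣy² − (Σy)² = 84.9 − 82.81 = 2.09
r = -21.9 / √(3106.44 × 2.09) = -21.9 / 80.5758 ≈ -0.272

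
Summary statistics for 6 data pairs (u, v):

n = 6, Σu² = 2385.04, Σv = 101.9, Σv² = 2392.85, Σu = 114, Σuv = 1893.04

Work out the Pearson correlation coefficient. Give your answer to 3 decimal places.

r = (nΣuv − ΣuΣv) / √[(nΣu² − (Σu)²)(nΣv² − (Σv)²)]
Numerator: 6×1893.04 − 114×101.9 = -258.36
Denominator: √[(14310.24 − 12996)(14357.1 − 10383.61)] = √[1314.24 × 3973.49] = 2285.1957
r = -258.36 / 2285.1957 ≈ -0.113

-0.113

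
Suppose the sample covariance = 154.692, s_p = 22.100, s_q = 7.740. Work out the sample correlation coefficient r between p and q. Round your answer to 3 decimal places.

0.904

r = Cov(p,q) / (s_p · s_q) = 154.692 / (22.100 × 7.740)
  = 154.692 / 171.0540 ≈ 0.904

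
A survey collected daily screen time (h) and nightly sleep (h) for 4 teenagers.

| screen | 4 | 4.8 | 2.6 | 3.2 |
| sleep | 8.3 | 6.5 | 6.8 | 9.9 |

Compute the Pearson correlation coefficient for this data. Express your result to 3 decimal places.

-0.271

n = 4, Σx = 14.6, Σy = 31.5, Σx² = 56.04, Σy² = 255.39, Σxy = 113.76
nΣxy − ΣxΣy = 455.04 − 459.9 = -4.86
nΣx² − (Σx)² = 224.16 − 213.16 = 11; nΣy² − (Σy)² = 1021.56 − 992.25 = 29.31
r = -4.86 / √(11 × 29.31) = -4.86 / 17.9558 ≈ -0.271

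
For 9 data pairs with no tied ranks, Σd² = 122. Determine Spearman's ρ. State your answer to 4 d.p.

-0.0167

ρ = 1 − 6Σd² / [n(n²−1)] = 1 − 6×122 / (9×80)
  = 1 − 732/720 = 1 − 1.01667 ≈ -0.0167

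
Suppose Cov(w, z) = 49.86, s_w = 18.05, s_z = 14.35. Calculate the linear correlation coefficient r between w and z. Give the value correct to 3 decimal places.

0.192

r = Cov(w,z) / (s_w · s_z) = 49.86 / (18.05 × 14.35)
  = 49.86 / 259.0175 ≈ 0.192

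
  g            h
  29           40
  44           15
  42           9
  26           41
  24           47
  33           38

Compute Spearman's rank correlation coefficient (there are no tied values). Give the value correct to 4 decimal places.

-0.9429

Rank g: 3, 6, 5, 2, 1, 4
Rank h: 4, 2, 1, 5, 6, 3
d = rank(g) − rank(h): -1, 4, 4, -3, -5, 1; Σd² = 68
ρ = 1 − 6Σd² / [n(n²−1)] = 1 − 6×68 / (6×35) = 1 − 408/210 ≈ -0.9429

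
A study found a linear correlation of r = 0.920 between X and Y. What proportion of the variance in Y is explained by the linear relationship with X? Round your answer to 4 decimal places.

r² = (0.920)² = 0.8464

0.8464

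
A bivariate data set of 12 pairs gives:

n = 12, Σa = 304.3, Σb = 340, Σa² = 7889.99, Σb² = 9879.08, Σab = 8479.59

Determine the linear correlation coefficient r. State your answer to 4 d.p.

-0.6890

r = (nΣab − ΣaΣb) / √[(nΣa² − (Σa)²)(nΣb² − (Σb)²)]
Numerator: 12×8479.59 − 304.3×340 = -1706.92
Denominator: √[(94679.88 − 92598.49)(118548.96 − 115600)] = √[2081.39 × 2948.96] = 2477.4858
r = -1706.92 / 2477.4858 ≈ -0.6890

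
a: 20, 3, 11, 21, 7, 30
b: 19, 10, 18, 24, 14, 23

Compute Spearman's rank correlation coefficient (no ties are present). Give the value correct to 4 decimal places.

0.9429

Rank a: 4, 1, 3, 5, 2, 6
Rank b: 4, 1, 3, 6, 2, 5
d = rank(a) − rank(b): 0, 0, 0, -1, 0, 1; Σd² = 2
ρ = 1 − 6Σd² / [n(n²−1)] = 1 − 6×2 / (6×35) = 1 − 12/210 ≈ 0.9429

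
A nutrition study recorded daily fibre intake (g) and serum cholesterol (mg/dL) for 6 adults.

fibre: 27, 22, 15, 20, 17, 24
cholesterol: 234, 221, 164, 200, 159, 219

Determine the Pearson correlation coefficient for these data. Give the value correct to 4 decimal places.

0.9473

n = 6, Σx = 125, Σy = 1197, Σx² = 2703, Σy² = 243735, Σxy = 25599
nΣxy − ΣxΣy = 153594 − 149625 = 3969
nΣx² − (Σx)² = 16218 − 15625 = 593; nΣy² − (Σy)² = 1462410 − 1432809 = 29601
r = 3969 / √(593 × 29601) = 3969 / 4189.6770 ≈ 0.9473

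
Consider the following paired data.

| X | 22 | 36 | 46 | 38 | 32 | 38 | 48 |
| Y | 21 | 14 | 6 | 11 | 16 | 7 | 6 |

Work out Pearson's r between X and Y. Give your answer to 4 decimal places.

n = 7, ΣX = 260, ΣY = 81, ΣX² = 10112, ΣY² = 1135, ΣXY = 2726
nΣXY − ΣXΣY = 19082 − 21060 = -1978
nΣX² − (ΣX)² = 70784 − 67600 = 3184; nΣY² − (ΣY)² = 7945 − 6561 = 1384
r = -1978 / √(3184 × 1384) = -1978 / 2099.2037 ≈ -0.9423

-0.9423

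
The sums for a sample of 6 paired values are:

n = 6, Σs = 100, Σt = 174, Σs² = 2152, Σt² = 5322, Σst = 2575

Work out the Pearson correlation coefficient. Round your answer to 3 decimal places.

-0.888

r = (nΣst − ΣsΣt) / √[(nΣs² − (Σs)²)(nΣt² − (Σt)²)]
Numerator: 6×2575 − 100×174 = -1950
Denominator: √[(12912 − 10000)(31932 − 30276)] = √[2912 × 1656] = 2195.9672
r = -1950 / 2195.9672 ≈ -0.888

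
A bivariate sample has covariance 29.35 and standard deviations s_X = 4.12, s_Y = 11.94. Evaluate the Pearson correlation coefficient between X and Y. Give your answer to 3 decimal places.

r = Cov(X,Y) / (s_X · s_Y) = 29.35 / (4.12 × 11.94)
  = 29.35 / 49.1928 ≈ 0.597

0.597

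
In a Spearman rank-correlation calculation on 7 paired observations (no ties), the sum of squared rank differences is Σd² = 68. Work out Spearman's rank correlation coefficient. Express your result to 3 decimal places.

ρ = 1 − 6Σd² / [n(n²−1)] = 1 − 6×68 / (7×48)
  = 1 − 408/336 = 1 − 1.2143 ≈ -0.214

-0.214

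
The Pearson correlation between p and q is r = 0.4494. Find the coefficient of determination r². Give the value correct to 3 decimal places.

r² = (0.4494)² = 0.202

0.202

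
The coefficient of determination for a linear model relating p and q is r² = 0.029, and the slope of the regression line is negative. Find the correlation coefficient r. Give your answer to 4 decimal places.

-0.1703

|r| = √0.029 = 0.1703
The association is negative, so r = −0.1703.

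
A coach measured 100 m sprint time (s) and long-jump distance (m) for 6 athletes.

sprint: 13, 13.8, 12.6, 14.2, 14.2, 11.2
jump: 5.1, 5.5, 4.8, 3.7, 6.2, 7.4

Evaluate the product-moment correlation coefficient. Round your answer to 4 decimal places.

-0.6009

n = 6, Σx = 79, Σy = 32.7, Σx² = 1046.92, Σy² = 186.19, Σxy = 426.14
nΣxy − ΣxΣy = 2556.84 − 2583.3 = -26.46
nΣx² − (Σx)² = 6281.52 − 6241 = 40.52; nΣy² − (Σy)² = 1117.14 − 1069.29 = 47.85
r = -26.46 / √(40.52 × 47.85) = -26.46 / 44.0327 ≈ -0.6009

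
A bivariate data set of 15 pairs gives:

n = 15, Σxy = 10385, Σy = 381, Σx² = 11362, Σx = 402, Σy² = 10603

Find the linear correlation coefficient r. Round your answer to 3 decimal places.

0.236

r = (nΣxy − ΣxΣy) / √[(nΣx² − (Σx)²)(nΣy² − (Σy)²)]
Numerator: 15×10385 − 402×381 = 2613
Denominator: √[(170430 − 161604)(159045 − 145161)] = √[8826 × 13884] = 11069.7870
r = 2613 / 11069.7870 ≈ 0.236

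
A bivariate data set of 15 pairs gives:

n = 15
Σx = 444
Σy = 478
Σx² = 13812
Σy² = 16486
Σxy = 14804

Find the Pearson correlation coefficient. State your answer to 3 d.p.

0.715

r = (nΣxy − ΣxΣy) / √[(nΣx² − (Σx)²)(nΣy² − (Σy)²)]
Numerator: 15×14804 − 444×478 = 9828
Denominator: √[(207180 − 197136)(247290 − 228484)] = √[10044 × 18806] = 13743.6336
r = 9828 / 13743.6336 ≈ 0.715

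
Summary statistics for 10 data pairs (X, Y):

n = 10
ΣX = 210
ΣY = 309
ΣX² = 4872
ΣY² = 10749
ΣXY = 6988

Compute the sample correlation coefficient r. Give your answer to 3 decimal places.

0.670

r = (nΣXY − ΣXΣY) / √[(nΣX² − (ΣX)²)(nΣY² − (ΣY)²)]
Numerator: 10×6988 − 210×309 = 4990
Denominator: √[(48720 − 44100)(107490 − 95481)] = √[4620 × 12009] = 7448.5958
r = 4990 / 7448.5958 ≈ 0.670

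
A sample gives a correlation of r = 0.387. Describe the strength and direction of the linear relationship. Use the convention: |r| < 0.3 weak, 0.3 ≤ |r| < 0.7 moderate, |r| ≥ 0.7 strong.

r = 0.387 > 0 so the relationship is positive.
|r| = 0.387, which falls in the moderate range.

moderate positive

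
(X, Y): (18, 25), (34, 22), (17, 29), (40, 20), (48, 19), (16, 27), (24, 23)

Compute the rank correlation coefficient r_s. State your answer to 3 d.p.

-0.964

Rank X: 3, 5, 2, 6, 7, 1, 4
Rank Y: 5, 3, 7, 2, 1, 6, 4
d = rank(X) − rank(Y): -2, 2, -5, 4, 6, -5, 0; Σd² = 110
ρ = 1 − 6Σd² / [n(n²−1)] = 1 − 6×110 / (7×48) = 1 − 660/336 ≈ -0.964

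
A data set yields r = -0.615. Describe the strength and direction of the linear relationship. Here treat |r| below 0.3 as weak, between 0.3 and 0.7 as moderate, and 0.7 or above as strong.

r = -0.615 < 0 so the relationship is negative.
|r| = 0.615, which falls in the moderate range.

moderate negative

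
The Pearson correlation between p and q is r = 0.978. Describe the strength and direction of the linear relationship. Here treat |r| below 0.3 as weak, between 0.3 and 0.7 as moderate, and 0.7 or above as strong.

strong positive

r = 0.978 > 0 so the relationship is positive.
|r| = 0.978, which falls in the strong range.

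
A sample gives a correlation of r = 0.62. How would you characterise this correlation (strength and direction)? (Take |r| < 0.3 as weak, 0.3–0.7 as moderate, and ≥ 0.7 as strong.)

moderate positive

r = 0.62 > 0 so the relationship is positive.
|r| = 0.62, which falls in the moderate range.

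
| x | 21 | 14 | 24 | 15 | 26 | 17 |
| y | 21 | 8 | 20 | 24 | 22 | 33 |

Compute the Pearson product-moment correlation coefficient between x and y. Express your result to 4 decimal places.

n = 6, Σx = 117, Σy = 128, Σx² = 2403, Σy² = 3054, Σxy = 2526
nΣxy − ΣxΣy = 15156 − 14976 = 180
nΣx² − (Σx)² = 14418 − 13689 = 729; nΣy² − (Σy)² = 18324 − 16384 = 1940
r = 180 / √(729 × 1940) = 180 / 1189.2266 ≈ 0.1514

0.1514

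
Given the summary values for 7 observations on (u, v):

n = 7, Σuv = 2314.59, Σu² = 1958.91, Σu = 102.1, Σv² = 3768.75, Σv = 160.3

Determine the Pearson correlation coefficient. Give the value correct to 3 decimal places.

-0.110

r = (nΣuv − ΣuΣv) / √[(nΣu² − (Σu)²)(nΣv² − (Σv)²)]
Numerator: 7×2314.59 − 102.1×160.3 = -164.5
Denominator: √[(13712.37 − 10424.41)(26381.25 − 25696.09)] = √[3287.96 × 685.16] = 1500.9259
r = -164.5 / 1500.9259 ≈ -0.110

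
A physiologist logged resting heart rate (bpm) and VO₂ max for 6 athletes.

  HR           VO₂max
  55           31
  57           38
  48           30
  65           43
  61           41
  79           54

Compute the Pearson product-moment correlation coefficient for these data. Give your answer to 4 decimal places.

n = 6, Σx = 365, Σy = 237, Σx² = 22765, Σy² = 9751, Σxy = 14873
nΣxy − ΣxΣy = 89238 − 86505 = 2733
nΣx² − (Σx)² = 136590 − 133225 = 3365; nΣy² − (Σy)² = 58506 − 56169 = 2337
r = 2733 / √(3365 × 2337) = 2733 / 2804.2833 ≈ 0.9746

0.9746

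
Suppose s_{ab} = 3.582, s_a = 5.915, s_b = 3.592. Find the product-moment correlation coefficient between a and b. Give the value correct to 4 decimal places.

0.1686

r = Cov(a,b) / (s_a · s_b) = 3.582 / (5.915 × 3.592)
  = 3.582 / 21.2467 ≈ 0.1686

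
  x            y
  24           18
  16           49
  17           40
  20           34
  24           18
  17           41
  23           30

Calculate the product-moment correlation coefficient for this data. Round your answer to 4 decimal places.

n = 7, Σx = 141, Σy = 230, Σx² = 2915, Σy² = 8386, Σxy = 4395
nΣxy − ΣxΣy = 30765 − 32430 = -1665
nΣx² − (Σx)² = 20405 − 19881 = 524; nΣy² − (Σy)² = 58702 − 52900 = 5802
r = -1665 / √(524 × 5802) = -1665 / 1743.6307 ≈ -0.9549

-0.9549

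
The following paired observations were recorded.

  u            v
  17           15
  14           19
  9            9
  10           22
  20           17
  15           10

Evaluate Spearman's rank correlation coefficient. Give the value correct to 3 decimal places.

0.086

Rank u: 5, 3, 1, 2, 6, 4
Rank v: 3, 5, 1, 6, 4, 2
d = rank(u) − rank(v): 2, -2, 0, -4, 2, 2; Σd² = 32
ρ = 1 − 6Σd² / [n(n²−1)] = 1 − 6×32 / (6×35) = 1 − 192/210 ≈ 0.086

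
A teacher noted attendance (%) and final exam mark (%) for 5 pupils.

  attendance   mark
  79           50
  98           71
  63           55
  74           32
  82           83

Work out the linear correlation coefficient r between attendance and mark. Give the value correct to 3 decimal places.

0.499

n = 5, Σx = 396, Σy = 291, Σx² = 32014, Σy² = 18479, Σxy = 23547
nΣxy − ΣxΣy = 117735 − 115236 = 2499
nΣx² − (Σx)² = 160070 − 156816 = 3254; nΣy² − (Σy)² = 92395 − 84681 = 7714
r = 2499 / √(3254 × 7714) = 2499 / 5010.1253 ≈ 0.499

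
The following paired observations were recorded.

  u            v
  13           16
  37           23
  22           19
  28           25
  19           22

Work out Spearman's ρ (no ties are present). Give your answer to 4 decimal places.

Rank u: 1, 5, 3, 4, 2
Rank v: 1, 4, 2, 5, 3
d = rank(u) − rank(v): 0, 1, 1, -1, -1; Σd² = 4
ρ = 1 − 6Σd² / [n(n²−1)] = 1 − 6×4 / (5×24) = 1 − 24/120 ≈ 0.8000

0.8000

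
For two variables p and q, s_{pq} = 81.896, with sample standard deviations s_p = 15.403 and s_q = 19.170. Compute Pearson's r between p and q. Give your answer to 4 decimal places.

r = Cov(p,q) / (s_p · s_q) = 81.896 / (15.403 × 19.170)
  = 81.896 / 295.2755 ≈ 0.2774

0.2774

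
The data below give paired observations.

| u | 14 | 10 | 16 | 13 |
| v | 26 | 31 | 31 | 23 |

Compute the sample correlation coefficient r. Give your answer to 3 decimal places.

-0.059

n = 4, Σu = 53, Σv = 111, Σu² = 721, Σv² = 3127, Σuv = 1469
nΣuv − ΣuΣv = 5876 − 5883 = -7
nΣu² − (Σu)² = 2884 − 2809 = 75; nΣv² − (Σv)² = 12508 − 12321 = 187
r = -7 / √(75 × 187) = -7 / 118.4272 ≈ -0.059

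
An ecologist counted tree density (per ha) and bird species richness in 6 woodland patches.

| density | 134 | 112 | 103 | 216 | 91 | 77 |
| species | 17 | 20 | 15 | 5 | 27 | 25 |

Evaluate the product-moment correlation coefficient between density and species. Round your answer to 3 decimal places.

-0.908

n = 6, Σx = 733, Σy = 109, Σx² = 101975, Σy² = 2293, Σxy = 11525
nΣxy − ΣxΣy = 69150 − 79897 = -10747
nΣx² − (Σx)² = 611850 − 537289 = 74561; nΣy² − (Σy)² = 13758 − 11881 = 1877
r = -10747 / √(74561 × 1877) = -10747 / 11830.0886 ≈ -0.908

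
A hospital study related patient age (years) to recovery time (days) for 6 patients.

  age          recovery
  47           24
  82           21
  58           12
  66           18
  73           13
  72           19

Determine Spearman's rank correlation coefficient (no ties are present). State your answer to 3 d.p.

Rank age: 1, 6, 2, 3, 5, 4
Rank recovery: 6, 5, 1, 3, 2, 4
d = rank(age) − rank(recovery): -5, 1, 1, 0, 3, 0; Σd² = 36
ρ = 1 − 6Σd² / [n(n²−1)] = 1 − 6×36 / (6×35) = 1 − 216/210 ≈ -0.029

-0.029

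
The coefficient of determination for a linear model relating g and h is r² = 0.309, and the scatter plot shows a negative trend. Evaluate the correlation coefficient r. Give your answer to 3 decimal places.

|r| = √0.309 = 0.556
The association is negative, so r = −0.556.

-0.556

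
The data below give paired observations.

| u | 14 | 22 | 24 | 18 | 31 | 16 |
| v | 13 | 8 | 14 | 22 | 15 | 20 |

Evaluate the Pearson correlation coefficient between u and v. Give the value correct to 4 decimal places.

n = 6, Σu = 125, Σv = 92, Σu² = 2797, Σv² = 1538, Σuv = 1875
nΣuv − ΣuΣv = 11250 − 11500 = -250
nΣu² − (Σu)² = 16782 − 15625 = 1157; nΣv² − (Σv)² = 9228 − 8464 = 764
r = -250 / √(1157 × 764) = -250 / 940.1851 ≈ -0.2659

-0.2659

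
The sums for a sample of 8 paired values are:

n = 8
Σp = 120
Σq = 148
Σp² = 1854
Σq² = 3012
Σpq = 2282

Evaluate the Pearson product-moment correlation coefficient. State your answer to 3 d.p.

0.510

r = (nΣpq − ΣpΣq) / √[(nΣp² − (Σp)²)(nΣq² − (Σq)²)]
Numerator: 8×2282 − 120×148 = 496
Denominator: √[(14832 − 14400)(24096 − 21904)] = √[432 × 2192] = 973.1105
r = 496 / 973.1105 ≈ 0.510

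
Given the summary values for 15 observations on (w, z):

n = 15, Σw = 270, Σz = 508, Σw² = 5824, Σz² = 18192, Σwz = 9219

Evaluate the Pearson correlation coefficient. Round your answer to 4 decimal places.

0.0769

r = (nΣwz − ΣwΣz) / √[(nΣw² − (Σw)²)(nΣz² − (Σz)²)]
Numerator: 15×9219 − 270×508 = 1125
Denominator: √[(87360 − 72900)(272880 − 258064)] = √[14460 × 14816] = 14636.9177
r = 1125 / 14636.9177 ≈ 0.0769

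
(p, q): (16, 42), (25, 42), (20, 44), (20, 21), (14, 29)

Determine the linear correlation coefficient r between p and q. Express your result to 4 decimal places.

0.2680

n = 5, Σp = 95, Σq = 178, Σp² = 1877, Σq² = 6746, Σpq = 3428
nΣpq − ΣpΣq = 17140 − 16910 = 230
nΣp² − (Σp)² = 9385 − 9025 = 360; nΣq² − (Σq)² = 33730 − 31684 = 2046
r = 230 / √(360 × 2046) = 230 / 858.2307 ≈ 0.2680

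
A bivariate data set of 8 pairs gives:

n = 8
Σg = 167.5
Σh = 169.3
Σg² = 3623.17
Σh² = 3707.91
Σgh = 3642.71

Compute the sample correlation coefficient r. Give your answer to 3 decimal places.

r = (nΣgh − ΣgΣh) / √[(nΣg² − (Σg)²)(nΣh² − (Σh)²)]
Numerator: 8×3642.71 − 167.5×169.3 = 783.93
Denominator: √[(28985.36 − 28056.25)(29663.28 − 28662.49)] = √[929.11 × 1000.79] = 964.2842
r = 783.93 / 964.2842 ≈ 0.813

0.813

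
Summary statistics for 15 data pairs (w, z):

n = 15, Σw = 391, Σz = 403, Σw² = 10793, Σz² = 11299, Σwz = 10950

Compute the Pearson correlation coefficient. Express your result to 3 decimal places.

r = (nΣwz − ΣwΣz) / √[(nΣw² − (Σw)²)(nΣz² − (Σz)²)]
Numerator: 15×10950 − 391×403 = 6677
Denominator: √[(161895 − 152881)(169485 − 162409)] = √[9014 × 7076] = 7986.4300
r = 6677 / 7986.4300 ≈ 0.836

0.836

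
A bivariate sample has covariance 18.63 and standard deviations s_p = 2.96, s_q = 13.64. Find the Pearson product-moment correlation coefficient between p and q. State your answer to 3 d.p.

r = Cov(p,q) / (s_p · s_q) = 18.63 / (2.96 × 13.64)
  = 18.63 / 40.3744 ≈ 0.461

0.461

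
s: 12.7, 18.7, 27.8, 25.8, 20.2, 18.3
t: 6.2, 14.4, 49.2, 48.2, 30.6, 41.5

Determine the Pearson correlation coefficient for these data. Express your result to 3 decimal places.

0.858

n = 6, Σs = 123.5, Σt = 190.1, Σs² = 2692.39, Σt² = 7648.29, Σst = 4336.91
nΣst − ΣsΣt = 26021.46 − 23477.35 = 2544.11
nΣs² − (Σs)² = 16154.34 − 15252.25 = 902.09; nΣt² − (Σt)² = 45889.74 − 36138.01 = 9751.73
r = 2544.11 / √(902.09 × 9751.73) = 2544.11 / 2965.9633 ≈ 0.858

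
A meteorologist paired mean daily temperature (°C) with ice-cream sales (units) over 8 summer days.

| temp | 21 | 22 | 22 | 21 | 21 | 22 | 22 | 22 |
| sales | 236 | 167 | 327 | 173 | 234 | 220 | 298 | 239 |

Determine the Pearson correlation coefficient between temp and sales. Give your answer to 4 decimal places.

0.3379

n = 8, Σx = 173, Σy = 1894, Σx² = 3743, Σy² = 469524, Σxy = 41025
nΣxy − ΣxΣy = 328200 − 327662 = 538
nΣx² − (Σx)² = 29944 − 29929 = 15; nΣy² − (Σy)² = 3756192 − 3587236 = 168956
r = 538 / √(15 × 168956) = 538 / 1591.9611 ≈ 0.3379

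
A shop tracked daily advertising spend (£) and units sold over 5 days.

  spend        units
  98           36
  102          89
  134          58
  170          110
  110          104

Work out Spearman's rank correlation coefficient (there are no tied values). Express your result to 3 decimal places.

0.700

Rank spend: 1, 2, 4, 5, 3
Rank units: 1, 3, 2, 5, 4
d = rank(spend) − rank(units): 0, -1, 2, 0, -1; Σd² = 6
ρ = 1 − 6Σd² / [n(n²−1)] = 1 − 6×6 / (5×24) = 1 − 36/120 ≈ 0.700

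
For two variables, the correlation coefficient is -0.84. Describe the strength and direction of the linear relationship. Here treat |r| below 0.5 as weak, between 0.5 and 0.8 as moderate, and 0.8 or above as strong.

strong negative

r = -0.84 < 0 so the relationship is negative.
|r| = 0.84, which falls in the strong range.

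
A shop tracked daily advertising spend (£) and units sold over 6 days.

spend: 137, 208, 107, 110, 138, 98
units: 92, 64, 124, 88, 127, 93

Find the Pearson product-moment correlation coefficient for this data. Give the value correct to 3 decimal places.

n = 6, Σx = 798, Σy = 588, Σx² = 114230, Σy² = 60458, Σxy = 75504
nΣxy − ΣxΣy = 453024 − 469224 = -16200
nΣx² − (Σx)² = 685380 − 636804 = 48576; nΣy² − (Σy)² = 362748 − 345744 = 17004
r = -16200 / √(48576 × 17004) = -16200 / 28739.9775 ≈ -0.564

-0.564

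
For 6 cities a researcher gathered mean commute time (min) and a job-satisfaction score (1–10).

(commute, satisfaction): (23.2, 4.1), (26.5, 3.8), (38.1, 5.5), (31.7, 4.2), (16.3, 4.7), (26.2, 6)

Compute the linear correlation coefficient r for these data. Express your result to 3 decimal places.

n = 6, Σx = 162, Σy = 28.3, Σx² = 4649.12, Σy² = 137.23, Σxy = 772.32
nΣxy − ΣxΣy = 4633.92 − 4584.6 = 49.32
nΣx² − (Σx)² = 27894.72 − 26244 = 1650.72; nΣy² − (Σy)² = 823.38 − 800.89 = 22.49
r = 49.32 / √(1650.72 × 22.49) = 49.32 / 192.6777 ≈ 0.256

0.256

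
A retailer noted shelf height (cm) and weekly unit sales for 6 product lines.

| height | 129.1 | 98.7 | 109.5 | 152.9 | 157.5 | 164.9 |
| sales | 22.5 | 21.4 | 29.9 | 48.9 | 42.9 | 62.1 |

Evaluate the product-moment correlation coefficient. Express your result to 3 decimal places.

0.874

n = 6, Σx = 812.6, Σy = 227.7, Σx² = 113775.42, Σy² = 9946.25, Σxy = 32764.83
nΣxy − ΣxΣy = 196588.98 − 185029.02 = 11559.96
nΣx² − (Σx)² = 682652.52 − 660318.76 = 22333.76; nΣy² − (Σy)² = 59677.5 − 51847.29 = 7830.21
r = 11559.96 / √(22333.76 × 7830.21) = 11559.96 / 13224.1458 ≈ 0.874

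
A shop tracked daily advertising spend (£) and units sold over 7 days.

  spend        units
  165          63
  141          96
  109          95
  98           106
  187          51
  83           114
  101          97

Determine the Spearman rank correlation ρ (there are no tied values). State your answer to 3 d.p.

Rank spend: 6, 5, 4, 2, 7, 1, 3
Rank units: 2, 4, 3, 6, 1, 7, 5
d = rank(spend) − rank(units): 4, 1, 1, -4, 6, -6, -2; Σd² = 110
ρ = 1 − 6Σd² / [n(n²−1)] = 1 − 6×110 / (7×48) = 1 − 660/336 ≈ -0.964

-0.964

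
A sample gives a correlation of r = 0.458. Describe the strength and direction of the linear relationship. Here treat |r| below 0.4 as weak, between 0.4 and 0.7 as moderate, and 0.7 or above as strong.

moderate positive

r = 0.458 > 0 so the relationship is positive.
|r| = 0.458, which falls in the moderate range.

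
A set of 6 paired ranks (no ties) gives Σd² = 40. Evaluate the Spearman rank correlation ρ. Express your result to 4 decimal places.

-0.1429

ρ = 1 − 6Σd² / [n(n²−1)] = 1 − 6×40 / (6×35)
  = 1 − 240/210 = 1 − 1.14286 ≈ -0.1429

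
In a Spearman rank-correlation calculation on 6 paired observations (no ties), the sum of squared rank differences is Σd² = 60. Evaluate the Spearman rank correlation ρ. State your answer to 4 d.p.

ρ = 1 − 6Σd² / [n(n²−1)] = 1 − 6×60 / (6×35)
  = 1 − 360/210 = 1 − 1.71429 ≈ -0.7143

-0.7143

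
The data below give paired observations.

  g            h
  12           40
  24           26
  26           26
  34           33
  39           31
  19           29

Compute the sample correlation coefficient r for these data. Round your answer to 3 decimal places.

n = 6, Σg = 154, Σh = 185, Σg² = 4434, Σh² = 5843, Σgh = 4662
nΣgh − ΣgΣh = 27972 − 28490 = -518
nΣg² − (Σg)² = 26604 − 23716 = 2888; nΣh² − (Σh)² = 35058 − 34225 = 833
r = -518 / √(2888 × 833) = -518 / 1551.0332 ≈ -0.334

-0.334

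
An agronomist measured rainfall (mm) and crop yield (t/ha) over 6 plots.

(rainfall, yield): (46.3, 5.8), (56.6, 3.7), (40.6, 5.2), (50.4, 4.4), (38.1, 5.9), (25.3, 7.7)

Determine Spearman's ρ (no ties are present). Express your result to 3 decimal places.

Rank rainfall: 4, 6, 3, 5, 2, 1
Rank yield: 4, 1, 3, 2, 5, 6
d = rank(rainfall) − rank(yield): 0, 5, 0, 3, -3, -5; Σd² = 68
ρ = 1 − 6Σd² / [n(n²−1)] = 1 − 6×68 / (6×35) = 1 − 408/210 ≈ -0.943

-0.943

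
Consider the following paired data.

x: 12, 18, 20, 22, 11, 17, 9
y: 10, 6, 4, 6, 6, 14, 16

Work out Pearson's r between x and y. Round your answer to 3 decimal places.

-0.569

n = 7, Σx = 109, Σy = 62, Σx² = 1843, Σy² = 676, Σxy = 888
nΣxy − ΣxΣy = 6216 − 6758 = -542
nΣx² − (Σx)² = 12901 − 11881 = 1020; nΣy² − (Σy)² = 4732 − 3844 = 888
r = -542 / √(1020 × 888) = -542 / 951.7142 ≈ -0.569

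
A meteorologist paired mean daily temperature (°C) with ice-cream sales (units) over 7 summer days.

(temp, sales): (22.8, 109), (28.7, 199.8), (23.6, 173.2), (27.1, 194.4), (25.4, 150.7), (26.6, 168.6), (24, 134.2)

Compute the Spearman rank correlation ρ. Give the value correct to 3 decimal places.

0.786

Rank temp: 1, 7, 2, 6, 4, 5, 3
Rank sales: 1, 7, 5, 6, 3, 4, 2
d = rank(temp) − rank(sales): 0, 0, -3, 0, 1, 1, 1; Σd² = 12
ρ = 1 − 6Σd² / [n(n²−1)] = 1 − 6×12 / (7×48) = 1 − 72/336 ≈ 0.786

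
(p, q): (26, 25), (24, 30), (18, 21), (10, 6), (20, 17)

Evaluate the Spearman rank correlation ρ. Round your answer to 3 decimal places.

Rank p: 5, 4, 2, 1, 3
Rank q: 4, 5, 3, 1, 2
d = rank(p) − rank(q): 1, -1, -1, 0, 1; Σd² = 4
ρ = 1 − 6Σd² / [n(n²−1)] = 1 − 6×4 / (5×24) = 1 − 24/120 ≈ 0.800

0.800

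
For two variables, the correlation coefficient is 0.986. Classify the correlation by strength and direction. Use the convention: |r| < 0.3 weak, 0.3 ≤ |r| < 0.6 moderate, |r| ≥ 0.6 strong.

strong positive

r = 0.986 > 0 so the relationship is positive.
|r| = 0.986, which falls in the strong range.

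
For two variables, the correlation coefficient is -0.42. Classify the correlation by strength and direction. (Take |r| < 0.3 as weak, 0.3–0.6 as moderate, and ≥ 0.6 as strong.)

r = -0.42 < 0 so the relationship is negative.
|r| = 0.42, which falls in the moderate range.

moderate negative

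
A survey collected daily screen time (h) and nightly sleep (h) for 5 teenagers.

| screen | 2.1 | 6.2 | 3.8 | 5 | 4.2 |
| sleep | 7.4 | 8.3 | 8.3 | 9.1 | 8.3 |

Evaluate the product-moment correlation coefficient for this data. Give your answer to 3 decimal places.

n = 5, Σx = 21.3, Σy = 41.4, Σx² = 99.93, Σy² = 344.24, Σxy = 178.9
nΣxy − ΣxΣy = 894.5 − 881.82 = 12.68
nΣx² − (Σx)² = 499.65 − 453.69 = 45.96; nΣy² − (Σy)² = 1721.2 − 1713.96 = 7.24
r = 12.68 / √(45.96 × 7.24) = 12.68 / 18.2414 ≈ 0.695

0.695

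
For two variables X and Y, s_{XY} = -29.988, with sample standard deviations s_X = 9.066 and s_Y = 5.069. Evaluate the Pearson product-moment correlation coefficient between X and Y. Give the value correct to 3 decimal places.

-0.653

r = Cov(X,Y) / (s_X · s_Y) = -29.988 / (9.066 × 5.069)
  = -29.988 / 45.9556 ≈ -0.653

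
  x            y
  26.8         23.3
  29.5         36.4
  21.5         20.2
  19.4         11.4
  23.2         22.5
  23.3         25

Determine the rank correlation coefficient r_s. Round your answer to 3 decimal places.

0.943

Rank x: 5, 6, 2, 1, 3, 4
Rank y: 4, 6, 2, 1, 3, 5
d = rank(x) − rank(y): 1, 0, 0, 0, 0, -1; Σd² = 2
ρ = 1 − 6Σd² / [n(n²−1)] = 1 − 6×2 / (6×35) = 1 − 12/210 ≈ 0.943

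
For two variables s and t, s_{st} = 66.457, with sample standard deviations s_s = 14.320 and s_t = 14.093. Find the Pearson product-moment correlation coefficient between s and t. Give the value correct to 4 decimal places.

r = Cov(s,t) / (s_s · s_t) = 66.457 / (14.320 × 14.093)
  = 66.457 / 201.8118 ≈ 0.3293

0.3293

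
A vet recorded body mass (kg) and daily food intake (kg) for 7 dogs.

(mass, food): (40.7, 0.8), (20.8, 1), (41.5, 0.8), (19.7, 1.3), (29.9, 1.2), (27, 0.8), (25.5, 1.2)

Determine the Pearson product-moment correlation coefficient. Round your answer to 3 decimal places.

n = 7, Σx = 205.1, Σy = 7.1, Σx² = 6472.73, Σy² = 7.49, Σxy = 200.25
nΣxy − ΣxΣy = 1401.75 − 1456.21 = -54.46
nΣx² − (Σx)² = 45309.11 − 42066.01 = 3243.1; nΣy² − (Σy)² = 52.43 − 50.41 = 2.02
r = -54.46 / √(3243.1 × 2.02) = -54.46 / 80.9386 ≈ -0.673

-0.673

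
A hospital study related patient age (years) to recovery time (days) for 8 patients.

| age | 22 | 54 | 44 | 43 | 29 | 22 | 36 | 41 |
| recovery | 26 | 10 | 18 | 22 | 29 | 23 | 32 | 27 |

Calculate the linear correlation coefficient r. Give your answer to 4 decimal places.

n = 8, Σx = 291, Σy = 187, Σx² = 11487, Σy² = 4707, Σxy = 6456
nΣxy − ΣxΣy = 51648 − 54417 = -2769
nΣx² − (Σx)² = 91896 − 84681 = 7215; nΣy² − (Σy)² = 37656 − 34969 = 2687
r = -2769 / √(7215 × 2687) = -2769 / 4403.0336 ≈ -0.6289

-0.6289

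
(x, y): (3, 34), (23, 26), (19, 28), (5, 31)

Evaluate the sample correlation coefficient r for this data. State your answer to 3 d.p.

-0.959

n = 4, Σx = 50, Σy = 119, Σx² = 924, Σy² = 3577, Σxy = 1387
nΣxy − ΣxΣy = 5548 − 5950 = -402
nΣx² − (Σx)² = 3696 − 2500 = 1196; nΣy² − (Σy)² = 14308 − 14161 = 147
r = -402 / √(1196 × 147) = -402 / 419.2994 ≈ -0.959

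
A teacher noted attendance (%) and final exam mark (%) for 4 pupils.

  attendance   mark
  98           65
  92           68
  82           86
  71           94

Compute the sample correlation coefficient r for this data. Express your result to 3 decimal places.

-0.980

n = 4, Σx = 343, Σy = 313, Σx² = 29833, Σy² = 25081, Σxy = 26352
nΣxy − ΣxΣy = 105408 − 107359 = -1951
nΣx² − (Σx)² = 119332 − 117649 = 1683; nΣy² − (Σy)² = 100324 − 97969 = 2355
r = -1951 / √(1683 × 2355) = -1951 / 1990.8453 ≈ -0.980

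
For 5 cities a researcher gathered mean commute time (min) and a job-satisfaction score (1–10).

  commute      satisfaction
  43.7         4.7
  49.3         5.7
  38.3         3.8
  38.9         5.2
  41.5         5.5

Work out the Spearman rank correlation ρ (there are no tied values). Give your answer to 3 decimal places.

Rank commute: 4, 5, 1, 2, 3
Rank satisfaction: 2, 5, 1, 3, 4
d = rank(commute) − rank(satisfaction): 2, 0, 0, -1, -1; Σd² = 6
ρ = 1 − 6Σd² / [n(n²−1)] = 1 − 6×6 / (5×24) = 1 − 36/120 ≈ 0.700

0.700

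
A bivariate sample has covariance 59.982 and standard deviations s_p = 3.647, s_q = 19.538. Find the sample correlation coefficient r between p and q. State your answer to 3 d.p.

r = Cov(p,q) / (s_p · s_q) = 59.982 / (3.647 × 19.538)
  = 59.982 / 71.2551 ≈ 0.842

0.842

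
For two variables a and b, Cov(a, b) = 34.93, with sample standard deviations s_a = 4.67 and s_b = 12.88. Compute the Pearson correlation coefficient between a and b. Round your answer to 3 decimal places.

0.581

r = Cov(a,b) / (s_a · s_b) = 34.93 / (4.67 × 12.88)
  = 34.93 / 60.1496 ≈ 0.581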